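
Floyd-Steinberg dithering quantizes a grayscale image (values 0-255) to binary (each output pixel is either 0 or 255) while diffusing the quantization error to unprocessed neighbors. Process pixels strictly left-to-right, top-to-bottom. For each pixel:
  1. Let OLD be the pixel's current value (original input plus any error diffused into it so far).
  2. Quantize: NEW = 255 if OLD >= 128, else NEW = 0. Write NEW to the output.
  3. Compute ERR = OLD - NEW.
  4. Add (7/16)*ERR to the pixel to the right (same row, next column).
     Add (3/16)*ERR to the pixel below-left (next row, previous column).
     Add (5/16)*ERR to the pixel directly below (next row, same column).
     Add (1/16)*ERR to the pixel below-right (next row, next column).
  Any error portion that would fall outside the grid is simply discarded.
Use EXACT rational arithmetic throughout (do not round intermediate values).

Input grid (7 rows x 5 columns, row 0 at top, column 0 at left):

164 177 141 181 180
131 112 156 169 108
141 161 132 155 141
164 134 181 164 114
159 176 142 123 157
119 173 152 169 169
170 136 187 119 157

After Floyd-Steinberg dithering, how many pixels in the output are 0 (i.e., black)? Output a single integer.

Answer: 14

Derivation:
(0,0): OLD=164 → NEW=255, ERR=-91
(0,1): OLD=2195/16 → NEW=255, ERR=-1885/16
(0,2): OLD=22901/256 → NEW=0, ERR=22901/256
(0,3): OLD=901683/4096 → NEW=255, ERR=-142797/4096
(0,4): OLD=10796901/65536 → NEW=255, ERR=-5914779/65536
(1,0): OLD=20601/256 → NEW=0, ERR=20601/256
(1,1): OLD=248783/2048 → NEW=0, ERR=248783/2048
(1,2): OLD=14627707/65536 → NEW=255, ERR=-2083973/65536
(1,3): OLD=34829023/262144 → NEW=255, ERR=-32017697/262144
(1,4): OLD=101426365/4194304 → NEW=0, ERR=101426365/4194304
(2,0): OLD=6190677/32768 → NEW=255, ERR=-2165163/32768
(2,1): OLD=177335671/1048576 → NEW=255, ERR=-90051209/1048576
(2,2): OLD=1160680741/16777216 → NEW=0, ERR=1160680741/16777216
(2,3): OLD=40170217119/268435456 → NEW=255, ERR=-28280824161/268435456
(2,4): OLD=407294934681/4294967296 → NEW=0, ERR=407294934681/4294967296
(3,0): OLD=2134883717/16777216 → NEW=0, ERR=2134883717/16777216
(3,1): OLD=23041959585/134217728 → NEW=255, ERR=-11183561055/134217728
(3,2): OLD=605778103099/4294967296 → NEW=255, ERR=-489438557381/4294967296
(3,3): OLD=887559677987/8589934592 → NEW=0, ERR=887559677987/8589934592
(3,4): OLD=25048921415375/137438953472 → NEW=255, ERR=-9998011719985/137438953472
(4,0): OLD=393294565547/2147483648 → NEW=255, ERR=-154313764693/2147483648
(4,1): OLD=7223079990443/68719476736 → NEW=0, ERR=7223079990443/68719476736
(4,2): OLD=183112575498341/1099511627776 → NEW=255, ERR=-97262889584539/1099511627776
(4,3): OLD=1685788298313899/17592186044416 → NEW=0, ERR=1685788298313899/17592186044416
(4,4): OLD=51411084151497261/281474976710656 → NEW=255, ERR=-20365034909720019/281474976710656
(5,0): OLD=127820921325793/1099511627776 → NEW=0, ERR=127820921325793/1099511627776
(5,1): OLD=2072621858961763/8796093022208 → NEW=255, ERR=-170381861701277/8796093022208
(5,2): OLD=39524292601933819/281474976710656 → NEW=255, ERR=-32251826459283461/281474976710656
(5,3): OLD=146053552803234869/1125899906842624 → NEW=255, ERR=-141050923441634251/1125899906842624
(5,4): OLD=1757666636908704695/18014398509481984 → NEW=0, ERR=1757666636908704695/18014398509481984
(6,0): OLD=28527064288333649/140737488355328 → NEW=255, ERR=-7360995242274991/140737488355328
(6,1): OLD=418141194539885887/4503599627370496 → NEW=0, ERR=418141194539885887/4503599627370496
(6,2): OLD=12041765735638383525/72057594037927936 → NEW=255, ERR=-6332920744033240155/72057594037927936
(6,3): OLD=60566450407987039063/1152921504606846976 → NEW=0, ERR=60566450407987039063/1152921504606846976
(6,4): OLD=3738121150634860906529/18446744073709551616 → NEW=255, ERR=-965798588161074755551/18446744073709551616
Output grid:
  Row 0: ##.##  (1 black, running=1)
  Row 1: ..##.  (3 black, running=4)
  Row 2: ##.#.  (2 black, running=6)
  Row 3: .##.#  (2 black, running=8)
  Row 4: #.#.#  (2 black, running=10)
  Row 5: .###.  (2 black, running=12)
  Row 6: #.#.#  (2 black, running=14)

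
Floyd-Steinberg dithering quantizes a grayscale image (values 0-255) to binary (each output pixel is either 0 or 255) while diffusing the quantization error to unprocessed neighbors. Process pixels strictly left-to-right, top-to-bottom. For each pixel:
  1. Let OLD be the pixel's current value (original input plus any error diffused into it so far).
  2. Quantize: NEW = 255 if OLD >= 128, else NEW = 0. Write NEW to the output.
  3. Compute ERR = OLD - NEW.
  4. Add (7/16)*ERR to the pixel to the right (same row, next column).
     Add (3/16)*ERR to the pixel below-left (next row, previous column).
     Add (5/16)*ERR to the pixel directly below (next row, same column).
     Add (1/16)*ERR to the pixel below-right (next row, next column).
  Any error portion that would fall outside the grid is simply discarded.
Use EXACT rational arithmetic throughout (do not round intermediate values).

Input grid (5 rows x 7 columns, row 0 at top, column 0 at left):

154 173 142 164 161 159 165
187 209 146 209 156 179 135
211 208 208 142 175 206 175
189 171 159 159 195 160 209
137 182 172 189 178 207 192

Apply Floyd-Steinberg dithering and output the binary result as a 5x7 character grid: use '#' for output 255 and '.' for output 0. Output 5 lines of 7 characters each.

Answer: ##.##.#
#.##.#.
###.###
#.###.#
.##.###

Derivation:
(0,0): OLD=154 → NEW=255, ERR=-101
(0,1): OLD=2061/16 → NEW=255, ERR=-2019/16
(0,2): OLD=22219/256 → NEW=0, ERR=22219/256
(0,3): OLD=827277/4096 → NEW=255, ERR=-217203/4096
(0,4): OLD=9030875/65536 → NEW=255, ERR=-7680805/65536
(0,5): OLD=112957949/1048576 → NEW=0, ERR=112957949/1048576
(0,6): OLD=3558946283/16777216 → NEW=255, ERR=-719243797/16777216
(1,0): OLD=33735/256 → NEW=255, ERR=-31545/256
(1,1): OLD=257265/2048 → NEW=0, ERR=257265/2048
(1,2): OLD=13779013/65536 → NEW=255, ERR=-2932667/65536
(1,3): OLD=40973281/262144 → NEW=255, ERR=-25873439/262144
(1,4): OLD=1561594883/16777216 → NEW=0, ERR=1561594883/16777216
(1,5): OLD=31946864627/134217728 → NEW=255, ERR=-2278656013/134217728
(1,6): OLD=259648565981/2147483648 → NEW=0, ERR=259648565981/2147483648
(2,0): OLD=6424043/32768 → NEW=255, ERR=-1931797/32768
(2,1): OLD=215347529/1048576 → NEW=255, ERR=-52039351/1048576
(2,2): OLD=2712010523/16777216 → NEW=255, ERR=-1566179557/16777216
(2,3): OLD=11404549635/134217728 → NEW=0, ERR=11404549635/134217728
(2,4): OLD=249011056179/1073741824 → NEW=255, ERR=-24793108941/1073741824
(2,5): OLD=7527539940561/34359738368 → NEW=255, ERR=-1234193343279/34359738368
(2,6): OLD=107756463366599/549755813888 → NEW=255, ERR=-32431269174841/549755813888
(3,0): OLD=2705688251/16777216 → NEW=255, ERR=-1572501829/16777216
(3,1): OLD=12522091679/134217728 → NEW=0, ERR=12522091679/134217728
(3,2): OLD=197004985741/1073741824 → NEW=255, ERR=-76799179379/1073741824
(3,3): OLD=618893027883/4294967296 → NEW=255, ERR=-476323632597/4294967296
(3,4): OLD=75778347528891/549755813888 → NEW=255, ERR=-64409385012549/549755813888
(3,5): OLD=373892920850401/4398046511104 → NEW=0, ERR=373892920850401/4398046511104
(3,6): OLD=15869090464151231/70368744177664 → NEW=255, ERR=-2074939301153089/70368744177664
(4,0): OLD=268871461653/2147483648 → NEW=0, ERR=268871461653/2147483648
(4,1): OLD=8475264638481/34359738368 → NEW=255, ERR=-286468645359/34359738368
(4,2): OLD=72038739058079/549755813888 → NEW=255, ERR=-68148993483361/549755813888
(4,3): OLD=324011083536005/4398046511104 → NEW=0, ERR=324011083536005/4398046511104
(4,4): OLD=6425631005323071/35184372088832 → NEW=255, ERR=-2546383877329089/35184372088832
(4,5): OLD=212854120916782463/1125899906842624 → NEW=255, ERR=-74250355328086657/1125899906842624
(4,6): OLD=2868733470169389865/18014398509481984 → NEW=255, ERR=-1724938149748516055/18014398509481984
Row 0: ##.##.#
Row 1: #.##.#.
Row 2: ###.###
Row 3: #.###.#
Row 4: .##.###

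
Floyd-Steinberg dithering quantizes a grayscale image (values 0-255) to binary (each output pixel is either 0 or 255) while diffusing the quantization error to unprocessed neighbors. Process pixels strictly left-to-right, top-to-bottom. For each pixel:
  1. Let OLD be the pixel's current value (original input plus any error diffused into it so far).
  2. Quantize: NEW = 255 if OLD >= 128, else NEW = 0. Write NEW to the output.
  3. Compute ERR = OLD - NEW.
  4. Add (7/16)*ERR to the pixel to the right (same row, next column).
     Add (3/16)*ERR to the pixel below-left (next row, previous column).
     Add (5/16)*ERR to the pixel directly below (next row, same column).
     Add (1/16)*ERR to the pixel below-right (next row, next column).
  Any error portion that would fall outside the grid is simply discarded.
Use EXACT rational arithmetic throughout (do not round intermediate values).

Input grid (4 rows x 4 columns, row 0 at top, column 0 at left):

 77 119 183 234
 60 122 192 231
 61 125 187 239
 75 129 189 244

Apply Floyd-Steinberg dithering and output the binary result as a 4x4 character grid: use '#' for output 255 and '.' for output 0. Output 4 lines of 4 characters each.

(0,0): OLD=77 → NEW=0, ERR=77
(0,1): OLD=2443/16 → NEW=255, ERR=-1637/16
(0,2): OLD=35389/256 → NEW=255, ERR=-29891/256
(0,3): OLD=749227/4096 → NEW=255, ERR=-295253/4096
(1,0): OLD=16609/256 → NEW=0, ERR=16609/256
(1,1): OLD=207527/2048 → NEW=0, ERR=207527/2048
(1,2): OLD=11792179/65536 → NEW=255, ERR=-4919501/65536
(1,3): OLD=176512213/1048576 → NEW=255, ERR=-90874667/1048576
(2,0): OLD=3285789/32768 → NEW=0, ERR=3285789/32768
(2,1): OLD=199770767/1048576 → NEW=255, ERR=-67616113/1048576
(2,2): OLD=263012043/2097152 → NEW=0, ERR=263012043/2097152
(2,3): OLD=8794422847/33554432 → NEW=255, ERR=238042687/33554432
(3,0): OLD=1581169101/16777216 → NEW=0, ERR=1581169101/16777216
(3,1): OLD=48281681491/268435456 → NEW=255, ERR=-20169359789/268435456
(3,2): OLD=827294307501/4294967296 → NEW=255, ERR=-267922352979/4294967296
(3,3): OLD=15583091836475/68719476736 → NEW=255, ERR=-1940374731205/68719476736
Row 0: .###
Row 1: ..##
Row 2: .#.#
Row 3: .###

Answer: .###
..##
.#.#
.###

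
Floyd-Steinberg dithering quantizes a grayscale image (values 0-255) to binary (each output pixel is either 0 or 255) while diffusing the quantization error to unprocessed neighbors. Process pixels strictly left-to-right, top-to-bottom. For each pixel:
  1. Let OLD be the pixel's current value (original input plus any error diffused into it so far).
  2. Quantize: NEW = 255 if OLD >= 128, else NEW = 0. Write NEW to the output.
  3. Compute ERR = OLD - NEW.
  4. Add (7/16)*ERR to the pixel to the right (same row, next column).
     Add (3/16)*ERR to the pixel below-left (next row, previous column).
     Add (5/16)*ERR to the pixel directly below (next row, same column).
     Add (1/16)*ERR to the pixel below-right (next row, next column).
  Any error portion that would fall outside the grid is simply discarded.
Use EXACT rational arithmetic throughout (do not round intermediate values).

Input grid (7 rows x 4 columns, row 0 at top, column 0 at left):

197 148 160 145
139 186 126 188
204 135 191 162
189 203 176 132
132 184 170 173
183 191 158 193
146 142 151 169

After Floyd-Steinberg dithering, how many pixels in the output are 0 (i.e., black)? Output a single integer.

Answer: 9

Derivation:
(0,0): OLD=197 → NEW=255, ERR=-58
(0,1): OLD=981/8 → NEW=0, ERR=981/8
(0,2): OLD=27347/128 → NEW=255, ERR=-5293/128
(0,3): OLD=259909/2048 → NEW=0, ERR=259909/2048
(1,0): OLD=18415/128 → NEW=255, ERR=-14225/128
(1,1): OLD=168265/1024 → NEW=255, ERR=-92855/1024
(1,2): OLD=3436221/32768 → NEW=0, ERR=3436221/32768
(1,3): OLD=142057403/524288 → NEW=255, ERR=8363963/524288
(2,0): OLD=2494771/16384 → NEW=255, ERR=-1683149/16384
(2,1): OLD=39025057/524288 → NEW=0, ERR=39025057/524288
(2,2): OLD=265980917/1048576 → NEW=255, ERR=-1405963/1048576
(2,3): OLD=2901665953/16777216 → NEW=255, ERR=-1376524127/16777216
(3,0): OLD=1433218243/8388608 → NEW=255, ERR=-705876797/8388608
(3,1): OLD=24531550365/134217728 → NEW=255, ERR=-9693970275/134217728
(3,2): OLD=286153349347/2147483648 → NEW=255, ERR=-261454980893/2147483648
(3,3): OLD=1821445744821/34359738368 → NEW=0, ERR=1821445744821/34359738368
(4,0): OLD=197915786951/2147483648 → NEW=0, ERR=197915786951/2147483648
(4,1): OLD=2983507671829/17179869184 → NEW=255, ERR=-1397358970091/17179869184
(4,2): OLD=55961745152309/549755813888 → NEW=0, ERR=55961745152309/549755813888
(4,3): OLD=1992239493385219/8796093022208 → NEW=255, ERR=-250764227277821/8796093022208
(5,0): OLD=54027211538519/274877906944 → NEW=255, ERR=-16066654732201/274877906944
(5,1): OLD=1450094842692737/8796093022208 → NEW=255, ERR=-792908877970303/8796093022208
(5,2): OLD=615480004750449/4398046511104 → NEW=255, ERR=-506021855581071/4398046511104
(5,3): OLD=19719596060491149/140737488355328 → NEW=255, ERR=-16168463470117491/140737488355328
(6,0): OLD=15598281908814819/140737488355328 → NEW=0, ERR=15598281908814819/140737488355328
(6,1): OLD=308706611308714981/2251799813685248 → NEW=255, ERR=-265502341181023259/2251799813685248
(6,2): OLD=1307345091982817459/36028797018963968 → NEW=0, ERR=1307345091982817459/36028797018963968
(6,3): OLD=81732318500487769573/576460752303423488 → NEW=255, ERR=-65265173336885219867/576460752303423488
Output grid:
  Row 0: #.#.  (2 black, running=2)
  Row 1: ##.#  (1 black, running=3)
  Row 2: #.##  (1 black, running=4)
  Row 3: ###.  (1 black, running=5)
  Row 4: .#.#  (2 black, running=7)
  Row 5: ####  (0 black, running=7)
  Row 6: .#.#  (2 black, running=9)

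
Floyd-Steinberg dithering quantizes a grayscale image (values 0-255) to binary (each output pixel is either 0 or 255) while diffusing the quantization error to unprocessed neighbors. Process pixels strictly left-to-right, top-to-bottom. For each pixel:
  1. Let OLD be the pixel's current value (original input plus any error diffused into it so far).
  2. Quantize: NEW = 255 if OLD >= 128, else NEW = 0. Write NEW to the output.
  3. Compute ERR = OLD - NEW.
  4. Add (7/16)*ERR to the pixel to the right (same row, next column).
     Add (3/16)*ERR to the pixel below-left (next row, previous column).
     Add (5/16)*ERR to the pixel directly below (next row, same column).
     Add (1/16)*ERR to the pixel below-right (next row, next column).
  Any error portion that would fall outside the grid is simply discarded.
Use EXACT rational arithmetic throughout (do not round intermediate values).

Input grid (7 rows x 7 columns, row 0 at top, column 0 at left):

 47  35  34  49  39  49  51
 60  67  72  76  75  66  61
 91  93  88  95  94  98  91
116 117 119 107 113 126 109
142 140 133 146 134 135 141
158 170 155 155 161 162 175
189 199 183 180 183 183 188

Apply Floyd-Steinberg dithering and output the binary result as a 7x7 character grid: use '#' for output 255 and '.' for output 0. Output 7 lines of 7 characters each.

(0,0): OLD=47 → NEW=0, ERR=47
(0,1): OLD=889/16 → NEW=0, ERR=889/16
(0,2): OLD=14927/256 → NEW=0, ERR=14927/256
(0,3): OLD=305193/4096 → NEW=0, ERR=305193/4096
(0,4): OLD=4692255/65536 → NEW=0, ERR=4692255/65536
(0,5): OLD=84226009/1048576 → NEW=0, ERR=84226009/1048576
(0,6): OLD=1445220079/16777216 → NEW=0, ERR=1445220079/16777216
(1,0): OLD=21787/256 → NEW=0, ERR=21787/256
(1,1): OLD=277437/2048 → NEW=255, ERR=-244803/2048
(1,2): OLD=3628673/65536 → NEW=0, ERR=3628673/65536
(1,3): OLD=36851501/262144 → NEW=255, ERR=-29995219/262144
(1,4): OLD=1124612903/16777216 → NEW=0, ERR=1124612903/16777216
(1,5): OLD=18931994327/134217728 → NEW=255, ERR=-15293526313/134217728
(1,6): OLD=92531550649/2147483648 → NEW=0, ERR=92531550649/2147483648
(2,0): OLD=3118959/32768 → NEW=0, ERR=3118959/32768
(2,1): OLD=118478005/1048576 → NEW=0, ERR=118478005/1048576
(2,2): OLD=2110753119/16777216 → NEW=0, ERR=2110753119/16777216
(2,3): OLD=17490474535/134217728 → NEW=255, ERR=-16735046105/134217728
(2,4): OLD=34232262615/1073741824 → NEW=0, ERR=34232262615/1073741824
(2,5): OLD=3044569035165/34359738368 → NEW=0, ERR=3044569035165/34359738368
(2,6): OLD=74827143625755/549755813888 → NEW=255, ERR=-65360588915685/549755813888
(3,0): OLD=2800624511/16777216 → NEW=255, ERR=-1477565569/16777216
(3,1): OLD=19235698067/134217728 → NEW=255, ERR=-14989822573/134217728
(3,2): OLD=100005983593/1073741824 → NEW=0, ERR=100005983593/1073741824
(3,3): OLD=526667757775/4294967296 → NEW=0, ERR=526667757775/4294967296
(3,4): OLD=101942498725759/549755813888 → NEW=255, ERR=-38245233815681/549755813888
(3,5): OLD=452800879306733/4398046511104 → NEW=0, ERR=452800879306733/4398046511104
(3,6): OLD=8615080550386227/70368744177664 → NEW=0, ERR=8615080550386227/70368744177664
(4,0): OLD=200870587537/2147483648 → NEW=0, ERR=200870587537/2147483648
(4,1): OLD=5428179187165/34359738368 → NEW=255, ERR=-3333554096675/34359738368
(4,2): OLD=74586233553171/549755813888 → NEW=255, ERR=-65601498988269/549755813888
(4,3): OLD=549276907726529/4398046511104 → NEW=0, ERR=549276907726529/4398046511104
(4,4): OLD=6821125571573619/35184372088832 → NEW=255, ERR=-2150889311078541/35184372088832
(4,5): OLD=179057959135944819/1125899906842624 → NEW=255, ERR=-108046517108924301/1125899906842624
(4,6): OLD=2588828039207911445/18014398509481984 → NEW=255, ERR=-2004843580709994475/18014398509481984
(5,0): OLD=92930403307239/549755813888 → NEW=255, ERR=-47257329234201/549755813888
(5,1): OLD=376234277423309/4398046511104 → NEW=0, ERR=376234277423309/4398046511104
(5,2): OLD=6068935564387755/35184372088832 → NEW=255, ERR=-2903079318264405/35184372088832
(5,3): OLD=39127799996514423/281474976710656 → NEW=255, ERR=-32648319064702857/281474976710656
(5,4): OLD=1458498273493571389/18014398509481984 → NEW=0, ERR=1458498273493571389/18014398509481984
(5,5): OLD=20571650706458080877/144115188075855872 → NEW=255, ERR=-16177722252885166483/144115188075855872
(5,6): OLD=196254773423858186691/2305843009213693952 → NEW=0, ERR=196254773423858186691/2305843009213693952
(6,0): OLD=12538102312480383/70368744177664 → NEW=255, ERR=-5405927452823937/70368744177664
(6,1): OLD=192843917434215179/1125899906842624 → NEW=255, ERR=-94260558810653941/1125899906842624
(6,2): OLD=1876854470882253505/18014398509481984 → NEW=0, ERR=1876854470882253505/18014398509481984
(6,3): OLD=28730552556154156511/144115188075855872 → NEW=255, ERR=-8018820403189090849/144115188075855872
(6,4): OLD=44866044085467731325/288230376151711744 → NEW=255, ERR=-28632701833218763395/288230376151711744
(6,5): OLD=4629311347365383520561/36893488147419103232 → NEW=0, ERR=4629311347365383520561/36893488147419103232
(6,6): OLD=154939676756164399481415/590295810358705651712 → NEW=255, ERR=4414245114694458294855/590295810358705651712
Row 0: .......
Row 1: .#.#.#.
Row 2: ...#..#
Row 3: ##..#..
Row 4: .##.###
Row 5: #.##.#.
Row 6: ##.##.#

Answer: .......
.#.#.#.
...#..#
##..#..
.##.###
#.##.#.
##.##.#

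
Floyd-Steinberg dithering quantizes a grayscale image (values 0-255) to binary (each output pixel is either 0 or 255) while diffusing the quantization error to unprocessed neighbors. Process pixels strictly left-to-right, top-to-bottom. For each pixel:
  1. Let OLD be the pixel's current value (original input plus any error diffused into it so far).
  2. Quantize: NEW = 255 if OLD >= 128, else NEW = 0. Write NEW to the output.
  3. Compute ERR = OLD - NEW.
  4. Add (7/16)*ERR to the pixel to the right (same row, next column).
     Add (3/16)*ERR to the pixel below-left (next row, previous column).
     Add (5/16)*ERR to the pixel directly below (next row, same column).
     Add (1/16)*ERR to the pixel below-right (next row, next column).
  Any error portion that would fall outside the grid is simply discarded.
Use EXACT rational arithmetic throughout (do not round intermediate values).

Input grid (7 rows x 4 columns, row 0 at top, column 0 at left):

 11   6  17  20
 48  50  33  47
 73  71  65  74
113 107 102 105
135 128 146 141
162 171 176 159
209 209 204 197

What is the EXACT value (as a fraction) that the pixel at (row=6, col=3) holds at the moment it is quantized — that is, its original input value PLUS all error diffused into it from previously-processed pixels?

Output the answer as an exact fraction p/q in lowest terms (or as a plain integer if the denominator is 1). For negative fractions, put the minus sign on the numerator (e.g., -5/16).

(0,0): OLD=11 → NEW=0, ERR=11
(0,1): OLD=173/16 → NEW=0, ERR=173/16
(0,2): OLD=5563/256 → NEW=0, ERR=5563/256
(0,3): OLD=120861/4096 → NEW=0, ERR=120861/4096
(1,0): OLD=13687/256 → NEW=0, ERR=13687/256
(1,1): OLD=166977/2048 → NEW=0, ERR=166977/2048
(1,2): OLD=5352277/65536 → NEW=0, ERR=5352277/65536
(1,3): OLD=97842019/1048576 → NEW=0, ERR=97842019/1048576
(2,0): OLD=3440475/32768 → NEW=0, ERR=3440475/32768
(2,1): OLD=168892569/1048576 → NEW=255, ERR=-98494311/1048576
(2,2): OLD=151032413/2097152 → NEW=0, ERR=151032413/2097152
(2,3): OLD=4689947913/33554432 → NEW=255, ERR=-3866432247/33554432
(3,0): OLD=2150818475/16777216 → NEW=255, ERR=-2127371605/16777216
(3,1): OLD=11337748789/268435456 → NEW=0, ERR=11337748789/268435456
(3,2): OLD=496102732491/4294967296 → NEW=0, ERR=496102732491/4294967296
(3,3): OLD=8523061928461/68719476736 → NEW=0, ERR=8523061928461/68719476736
(4,0): OLD=443644102927/4294967296 → NEW=0, ERR=443644102927/4294967296
(4,1): OLD=6876161356205/34359738368 → NEW=255, ERR=-1885571927635/34359738368
(4,2): OLD=202290558743053/1099511627776 → NEW=255, ERR=-78084906339827/1099511627776
(4,3): OLD=2742751141678443/17592186044416 → NEW=255, ERR=-1743256299647637/17592186044416
(5,0): OLD=101149490184031/549755813888 → NEW=255, ERR=-39038242357409/549755813888
(5,1): OLD=2039355083499641/17592186044416 → NEW=0, ERR=2039355083499641/17592186044416
(5,2): OLD=1605409601640461/8796093022208 → NEW=255, ERR=-637594119022579/8796093022208
(5,3): OLD=25862563631002781/281474976710656 → NEW=0, ERR=25862563631002781/281474976710656
(6,0): OLD=58700216605840587/281474976710656 → NEW=255, ERR=-13075902455376693/281474976710656
(6,1): OLD=931672796099607101/4503599627370496 → NEW=255, ERR=-216745108879869379/4503599627370496
(6,2): OLD=13313770432544452635/72057594037927936 → NEW=255, ERR=-5060916047127171045/72057594037927936
(6,3): OLD=219580034502309249469/1152921504606846976 → NEW=255, ERR=-74414949172436729411/1152921504606846976
Target (6,3): original=197, with diffused error = 219580034502309249469/1152921504606846976

Answer: 219580034502309249469/1152921504606846976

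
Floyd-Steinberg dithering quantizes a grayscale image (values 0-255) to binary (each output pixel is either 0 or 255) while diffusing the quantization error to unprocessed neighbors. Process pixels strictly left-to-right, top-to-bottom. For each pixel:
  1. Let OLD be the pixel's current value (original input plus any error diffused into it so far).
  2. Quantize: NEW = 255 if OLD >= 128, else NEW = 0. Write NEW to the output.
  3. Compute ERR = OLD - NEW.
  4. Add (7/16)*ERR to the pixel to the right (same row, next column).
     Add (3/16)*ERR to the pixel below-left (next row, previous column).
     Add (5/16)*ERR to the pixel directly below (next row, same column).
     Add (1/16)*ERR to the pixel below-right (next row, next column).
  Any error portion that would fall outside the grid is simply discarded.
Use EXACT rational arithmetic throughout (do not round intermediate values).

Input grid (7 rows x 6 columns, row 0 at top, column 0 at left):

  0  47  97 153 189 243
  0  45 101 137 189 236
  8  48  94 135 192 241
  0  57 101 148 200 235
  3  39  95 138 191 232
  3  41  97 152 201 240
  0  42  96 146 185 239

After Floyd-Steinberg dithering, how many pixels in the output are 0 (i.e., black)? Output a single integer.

(0,0): OLD=0 → NEW=0, ERR=0
(0,1): OLD=47 → NEW=0, ERR=47
(0,2): OLD=1881/16 → NEW=0, ERR=1881/16
(0,3): OLD=52335/256 → NEW=255, ERR=-12945/256
(0,4): OLD=683529/4096 → NEW=255, ERR=-360951/4096
(0,5): OLD=13398591/65536 → NEW=255, ERR=-3313089/65536
(1,0): OLD=141/16 → NEW=0, ERR=141/16
(1,1): OLD=10955/128 → NEW=0, ERR=10955/128
(1,2): OLD=690743/4096 → NEW=255, ERR=-353737/4096
(1,3): OLD=1216339/16384 → NEW=0, ERR=1216339/16384
(1,4): OLD=190109089/1048576 → NEW=255, ERR=-77277791/1048576
(1,5): OLD=3061027863/16777216 → NEW=255, ERR=-1217162217/16777216
(2,0): OLD=54889/2048 → NEW=0, ERR=54889/2048
(2,1): OLD=4641859/65536 → NEW=0, ERR=4641859/65536
(2,2): OLD=122965225/1048576 → NEW=0, ERR=122965225/1048576
(2,3): OLD=1596259585/8388608 → NEW=255, ERR=-542835455/8388608
(2,4): OLD=35351732387/268435456 → NEW=255, ERR=-33099308893/268435456
(2,5): OLD=686235864229/4294967296 → NEW=255, ERR=-408980796251/4294967296
(3,0): OLD=22707817/1048576 → NEW=0, ERR=22707817/1048576
(3,1): OLD=941801797/8388608 → NEW=0, ERR=941801797/8388608
(3,2): OLD=12016431847/67108864 → NEW=255, ERR=-5096328473/67108864
(3,3): OLD=338285460685/4294967296 → NEW=0, ERR=338285460685/4294967296
(3,4): OLD=5979537359421/34359738368 → NEW=255, ERR=-2782195924419/34359738368
(3,5): OLD=89121301404403/549755813888 → NEW=255, ERR=-51066431137037/549755813888
(4,0): OLD=4136371255/134217728 → NEW=0, ERR=4136371255/134217728
(4,1): OLD=160379234555/2147483648 → NEW=0, ERR=160379234555/2147483648
(4,2): OLD=8639893364449/68719476736 → NEW=0, ERR=8639893364449/68719476736
(4,3): OLD=217362879136165/1099511627776 → NEW=255, ERR=-63012585946715/1099511627776
(4,4): OLD=2254070576062549/17592186044416 → NEW=255, ERR=-2231936865263531/17592186044416
(4,5): OLD=40083523244799027/281474976710656 → NEW=255, ERR=-31692595816418253/281474976710656
(5,0): OLD=915126619169/34359738368 → NEW=0, ERR=915126619169/34359738368
(5,1): OLD=111589929111889/1099511627776 → NEW=0, ERR=111589929111889/1099511627776
(5,2): OLD=1535919714749755/8796093022208 → NEW=255, ERR=-707084005913285/8796093022208
(5,3): OLD=23360015607004873/281474976710656 → NEW=0, ERR=23360015607004873/281474976710656
(5,4): OLD=97372459459725941/562949953421312 → NEW=255, ERR=-46179778662708619/562949953421312
(5,5): OLD=1450121432646262225/9007199254740992 → NEW=255, ERR=-846714377312690735/9007199254740992
(6,0): OLD=481190046402707/17592186044416 → NEW=0, ERR=481190046402707/17592186044416
(6,1): OLD=20343514469152439/281474976710656 → NEW=0, ERR=20343514469152439/281474976710656
(6,2): OLD=140065948309791823/1125899906842624 → NEW=0, ERR=140065948309791823/1125899906842624
(6,3): OLD=3710178707959857691/18014398509481984 → NEW=255, ERR=-883492911958048229/18014398509481984
(6,4): OLD=36164159353299123459/288230376151711744 → NEW=0, ERR=36164159353299123459/288230376151711744
(6,5): OLD=1196223726831902242741/4611686018427387904 → NEW=255, ERR=20243792132918327221/4611686018427387904
Output grid:
  Row 0: ...###  (3 black, running=3)
  Row 1: ..#.##  (3 black, running=6)
  Row 2: ...###  (3 black, running=9)
  Row 3: ..#.##  (3 black, running=12)
  Row 4: ...###  (3 black, running=15)
  Row 5: ..#.##  (3 black, running=18)
  Row 6: ...#.#  (4 black, running=22)

Answer: 22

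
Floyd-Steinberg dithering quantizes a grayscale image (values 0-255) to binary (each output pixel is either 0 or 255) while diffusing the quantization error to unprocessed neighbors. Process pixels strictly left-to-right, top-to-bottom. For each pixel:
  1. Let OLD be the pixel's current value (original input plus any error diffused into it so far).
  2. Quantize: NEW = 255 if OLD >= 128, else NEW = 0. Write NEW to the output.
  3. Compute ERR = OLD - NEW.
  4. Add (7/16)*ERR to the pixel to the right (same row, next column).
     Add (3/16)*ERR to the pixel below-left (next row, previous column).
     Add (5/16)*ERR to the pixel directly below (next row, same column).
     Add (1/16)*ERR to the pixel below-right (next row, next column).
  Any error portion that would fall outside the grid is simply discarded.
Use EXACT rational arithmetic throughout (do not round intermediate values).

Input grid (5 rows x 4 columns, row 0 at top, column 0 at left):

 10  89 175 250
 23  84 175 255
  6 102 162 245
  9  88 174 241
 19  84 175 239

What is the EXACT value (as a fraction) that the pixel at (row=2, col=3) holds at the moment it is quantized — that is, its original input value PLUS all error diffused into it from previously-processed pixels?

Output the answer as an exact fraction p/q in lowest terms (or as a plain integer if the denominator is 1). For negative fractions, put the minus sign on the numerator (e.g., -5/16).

Answer: 4755592591/16777216

Derivation:
(0,0): OLD=10 → NEW=0, ERR=10
(0,1): OLD=747/8 → NEW=0, ERR=747/8
(0,2): OLD=27629/128 → NEW=255, ERR=-5011/128
(0,3): OLD=476923/2048 → NEW=255, ERR=-45317/2048
(1,0): OLD=5585/128 → NEW=0, ERR=5585/128
(1,1): OLD=128567/1024 → NEW=0, ERR=128567/1024
(1,2): OLD=7188739/32768 → NEW=255, ERR=-1167101/32768
(1,3): OLD=120615557/524288 → NEW=255, ERR=-13077883/524288
(2,0): OLD=707405/16384 → NEW=0, ERR=707405/16384
(2,1): OLD=81880223/524288 → NEW=255, ERR=-51813217/524288
(2,2): OLD=116185819/1048576 → NEW=0, ERR=116185819/1048576
(2,3): OLD=4755592591/16777216 → NEW=255, ERR=477402511/16777216
Target (2,3): original=245, with diffused error = 4755592591/16777216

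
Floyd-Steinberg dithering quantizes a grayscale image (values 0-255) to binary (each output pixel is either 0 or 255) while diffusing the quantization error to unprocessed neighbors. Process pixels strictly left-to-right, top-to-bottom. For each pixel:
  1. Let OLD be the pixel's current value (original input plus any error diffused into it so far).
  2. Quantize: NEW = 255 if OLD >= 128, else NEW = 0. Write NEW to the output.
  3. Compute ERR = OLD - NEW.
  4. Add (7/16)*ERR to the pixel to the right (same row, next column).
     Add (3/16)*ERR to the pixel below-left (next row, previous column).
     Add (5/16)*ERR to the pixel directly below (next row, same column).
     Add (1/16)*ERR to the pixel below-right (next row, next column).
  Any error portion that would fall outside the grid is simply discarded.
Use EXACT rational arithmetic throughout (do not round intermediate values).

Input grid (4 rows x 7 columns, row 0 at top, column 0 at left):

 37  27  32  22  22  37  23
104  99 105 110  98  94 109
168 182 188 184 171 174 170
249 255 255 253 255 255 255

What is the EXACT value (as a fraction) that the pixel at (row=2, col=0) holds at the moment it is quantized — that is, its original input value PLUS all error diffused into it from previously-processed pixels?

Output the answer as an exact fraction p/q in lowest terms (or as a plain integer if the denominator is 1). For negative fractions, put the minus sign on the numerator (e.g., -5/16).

Answer: 6300997/32768

Derivation:
(0,0): OLD=37 → NEW=0, ERR=37
(0,1): OLD=691/16 → NEW=0, ERR=691/16
(0,2): OLD=13029/256 → NEW=0, ERR=13029/256
(0,3): OLD=181315/4096 → NEW=0, ERR=181315/4096
(0,4): OLD=2710997/65536 → NEW=0, ERR=2710997/65536
(0,5): OLD=57774291/1048576 → NEW=0, ERR=57774291/1048576
(0,6): OLD=790296005/16777216 → NEW=0, ERR=790296005/16777216
(1,0): OLD=31657/256 → NEW=0, ERR=31657/256
(1,1): OLD=365471/2048 → NEW=255, ERR=-156769/2048
(1,2): OLD=6449675/65536 → NEW=0, ERR=6449675/65536
(1,3): OLD=46616175/262144 → NEW=255, ERR=-20230545/262144
(1,4): OLD=1514331181/16777216 → NEW=0, ERR=1514331181/16777216
(1,5): OLD=21760048829/134217728 → NEW=255, ERR=-12465471811/134217728
(1,6): OLD=185824364403/2147483648 → NEW=0, ERR=185824364403/2147483648
(2,0): OLD=6300997/32768 → NEW=255, ERR=-2054843/32768
Target (2,0): original=168, with diffused error = 6300997/32768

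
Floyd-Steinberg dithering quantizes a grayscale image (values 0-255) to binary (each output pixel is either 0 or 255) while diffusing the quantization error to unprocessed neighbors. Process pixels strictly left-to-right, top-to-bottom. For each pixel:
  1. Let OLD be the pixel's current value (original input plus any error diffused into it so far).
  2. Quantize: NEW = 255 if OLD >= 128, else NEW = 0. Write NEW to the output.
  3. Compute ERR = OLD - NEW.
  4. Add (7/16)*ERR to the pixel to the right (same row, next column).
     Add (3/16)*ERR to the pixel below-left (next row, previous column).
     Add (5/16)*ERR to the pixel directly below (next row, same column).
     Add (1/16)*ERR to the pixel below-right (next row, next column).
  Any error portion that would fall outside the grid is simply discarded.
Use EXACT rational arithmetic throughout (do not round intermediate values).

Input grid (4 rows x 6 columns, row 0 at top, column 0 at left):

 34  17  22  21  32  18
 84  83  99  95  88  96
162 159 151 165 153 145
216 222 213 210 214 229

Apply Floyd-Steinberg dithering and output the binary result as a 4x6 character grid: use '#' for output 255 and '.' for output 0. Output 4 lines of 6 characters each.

Answer: ......
.#.#.#
#.#.#.
######

Derivation:
(0,0): OLD=34 → NEW=0, ERR=34
(0,1): OLD=255/8 → NEW=0, ERR=255/8
(0,2): OLD=4601/128 → NEW=0, ERR=4601/128
(0,3): OLD=75215/2048 → NEW=0, ERR=75215/2048
(0,4): OLD=1575081/32768 → NEW=0, ERR=1575081/32768
(0,5): OLD=20462751/524288 → NEW=0, ERR=20462751/524288
(1,0): OLD=12877/128 → NEW=0, ERR=12877/128
(1,1): OLD=149339/1024 → NEW=255, ERR=-111781/1024
(1,2): OLD=2338103/32768 → NEW=0, ERR=2338103/32768
(1,3): OLD=19523595/131072 → NEW=255, ERR=-13899765/131072
(1,4): OLD=555653857/8388608 → NEW=0, ERR=555653857/8388608
(1,5): OLD=18814719703/134217728 → NEW=255, ERR=-15410800937/134217728
(2,0): OLD=2833945/16384 → NEW=255, ERR=-1343975/16384
(2,1): OLD=56972003/524288 → NEW=0, ERR=56972003/524288
(2,2): OLD=1628503017/8388608 → NEW=255, ERR=-510592023/8388608
(2,3): OLD=8194686049/67108864 → NEW=0, ERR=8194686049/67108864
(2,4): OLD=427277149219/2147483648 → NEW=255, ERR=-120331181021/2147483648
(2,5): OLD=3049227108645/34359738368 → NEW=0, ERR=3049227108645/34359738368
(3,0): OLD=1767819337/8388608 → NEW=255, ERR=-371275703/8388608
(3,1): OLD=14767637333/67108864 → NEW=255, ERR=-2345122987/67108864
(3,2): OLD=111871970607/536870912 → NEW=255, ERR=-25030111953/536870912
(3,3): OLD=7334146589485/34359738368 → NEW=255, ERR=-1427586694355/34359738368
(3,4): OLD=55685751706445/274877906944 → NEW=255, ERR=-14408114564275/274877906944
(3,5): OLD=1012862542268003/4398046511104 → NEW=255, ERR=-108639318063517/4398046511104
Row 0: ......
Row 1: .#.#.#
Row 2: #.#.#.
Row 3: ######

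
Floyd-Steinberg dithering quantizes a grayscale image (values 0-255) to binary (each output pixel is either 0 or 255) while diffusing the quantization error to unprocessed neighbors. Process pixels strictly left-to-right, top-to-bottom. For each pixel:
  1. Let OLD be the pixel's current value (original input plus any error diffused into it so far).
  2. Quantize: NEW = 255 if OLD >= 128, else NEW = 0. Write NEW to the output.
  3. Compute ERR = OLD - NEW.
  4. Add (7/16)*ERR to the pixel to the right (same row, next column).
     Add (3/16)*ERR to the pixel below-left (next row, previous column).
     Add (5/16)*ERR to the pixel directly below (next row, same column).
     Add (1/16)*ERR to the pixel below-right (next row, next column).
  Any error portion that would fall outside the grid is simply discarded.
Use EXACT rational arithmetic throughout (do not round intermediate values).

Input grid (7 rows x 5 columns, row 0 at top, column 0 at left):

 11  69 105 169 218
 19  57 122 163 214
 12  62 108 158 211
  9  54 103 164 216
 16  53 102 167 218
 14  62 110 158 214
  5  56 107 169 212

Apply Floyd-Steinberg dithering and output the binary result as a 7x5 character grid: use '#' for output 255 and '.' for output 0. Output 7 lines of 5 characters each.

(0,0): OLD=11 → NEW=0, ERR=11
(0,1): OLD=1181/16 → NEW=0, ERR=1181/16
(0,2): OLD=35147/256 → NEW=255, ERR=-30133/256
(0,3): OLD=481293/4096 → NEW=0, ERR=481293/4096
(0,4): OLD=17655899/65536 → NEW=255, ERR=944219/65536
(1,0): OLD=9287/256 → NEW=0, ERR=9287/256
(1,1): OLD=152689/2048 → NEW=0, ERR=152689/2048
(1,2): OLD=9468613/65536 → NEW=255, ERR=-7243067/65536
(1,3): OLD=38459617/262144 → NEW=255, ERR=-28387103/262144
(1,4): OLD=748558467/4194304 → NEW=255, ERR=-320989053/4194304
(2,0): OLD=1222763/32768 → NEW=0, ERR=1222763/32768
(2,1): OLD=87208905/1048576 → NEW=0, ERR=87208905/1048576
(2,2): OLD=1580487835/16777216 → NEW=0, ERR=1580487835/16777216
(2,3): OLD=38686250145/268435456 → NEW=255, ERR=-29764791135/268435456
(2,4): OLD=566099671079/4294967296 → NEW=255, ERR=-529116989401/4294967296
(3,0): OLD=608263739/16777216 → NEW=0, ERR=608263739/16777216
(3,1): OLD=15548795679/134217728 → NEW=0, ERR=15548795679/134217728
(3,2): OLD=719534904069/4294967296 → NEW=255, ERR=-375681756411/4294967296
(3,3): OLD=634536564573/8589934592 → NEW=0, ERR=634536564573/8589934592
(3,4): OLD=27884926691633/137438953472 → NEW=255, ERR=-7162006443727/137438953472
(4,0): OLD=105336674965/2147483648 → NEW=0, ERR=105336674965/2147483648
(4,1): OLD=6633323273109/68719476736 → NEW=0, ERR=6633323273109/68719476736
(4,2): OLD=151718769369435/1099511627776 → NEW=255, ERR=-128656695713445/1099511627776
(4,3): OLD=2175338916459413/17592186044416 → NEW=0, ERR=2175338916459413/17592186044416
(4,4): OLD=73304764098399123/281474976710656 → NEW=255, ERR=1528645037181843/281474976710656
(5,0): OLD=52147000602591/1099511627776 → NEW=0, ERR=52147000602591/1099511627776
(5,1): OLD=827186345631197/8796093022208 → NEW=0, ERR=827186345631197/8796093022208
(5,2): OLD=40474468127227461/281474976710656 → NEW=255, ERR=-31301650933989819/281474976710656
(5,3): OLD=159533529728066571/1125899906842624 → NEW=255, ERR=-127570946516802549/1125899906842624
(5,4): OLD=3131879246808566025/18014398509481984 → NEW=255, ERR=-1461792373109339895/18014398509481984
(6,0): OLD=5271126502773871/140737488355328 → NEW=0, ERR=5271126502773871/140737488355328
(6,1): OLD=377791844824867329/4503599627370496 → NEW=0, ERR=377791844824867329/4503599627370496
(6,2): OLD=6743241451874717211/72057594037927936 → NEW=0, ERR=6743241451874717211/72057594037927936
(6,3): OLD=175668990439889871337/1152921504606846976 → NEW=255, ERR=-118325993234856107543/1152921504606846976
(6,4): OLD=2484021582354237613215/18446744073709551616 → NEW=255, ERR=-2219898156441698048865/18446744073709551616
Row 0: ..#.#
Row 1: ..###
Row 2: ...##
Row 3: ..#.#
Row 4: ..#.#
Row 5: ..###
Row 6: ...##

Answer: ..#.#
..###
...##
..#.#
..#.#
..###
...##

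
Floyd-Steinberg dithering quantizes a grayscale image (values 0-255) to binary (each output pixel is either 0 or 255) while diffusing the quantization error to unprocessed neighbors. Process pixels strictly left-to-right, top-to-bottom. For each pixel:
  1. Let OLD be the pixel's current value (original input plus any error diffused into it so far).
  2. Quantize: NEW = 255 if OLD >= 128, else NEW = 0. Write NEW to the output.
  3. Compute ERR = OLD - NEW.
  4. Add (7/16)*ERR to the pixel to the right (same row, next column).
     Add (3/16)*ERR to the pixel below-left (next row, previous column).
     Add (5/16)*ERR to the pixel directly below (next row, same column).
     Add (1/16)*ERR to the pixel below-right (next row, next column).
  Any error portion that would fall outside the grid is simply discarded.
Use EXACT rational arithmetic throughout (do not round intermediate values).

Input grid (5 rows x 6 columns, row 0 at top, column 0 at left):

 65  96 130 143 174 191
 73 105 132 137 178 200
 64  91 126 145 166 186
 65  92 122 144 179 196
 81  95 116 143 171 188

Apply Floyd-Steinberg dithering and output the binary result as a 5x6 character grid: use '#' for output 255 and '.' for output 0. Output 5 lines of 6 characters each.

Answer: ..#.##
.#.##.
.#.#.#
..#.##
.#.##.

Derivation:
(0,0): OLD=65 → NEW=0, ERR=65
(0,1): OLD=1991/16 → NEW=0, ERR=1991/16
(0,2): OLD=47217/256 → NEW=255, ERR=-18063/256
(0,3): OLD=459287/4096 → NEW=0, ERR=459287/4096
(0,4): OLD=14618273/65536 → NEW=255, ERR=-2093407/65536
(0,5): OLD=185624167/1048576 → NEW=255, ERR=-81762713/1048576
(1,0): OLD=29861/256 → NEW=0, ERR=29861/256
(1,1): OLD=380419/2048 → NEW=255, ERR=-141821/2048
(1,2): OLD=7107775/65536 → NEW=0, ERR=7107775/65536
(1,3): OLD=54811987/262144 → NEW=255, ERR=-12034733/262144
(1,4): OLD=2354188697/16777216 → NEW=255, ERR=-1924001383/16777216
(1,5): OLD=33142152287/268435456 → NEW=0, ERR=33142152287/268435456
(2,0): OLD=2866129/32768 → NEW=0, ERR=2866129/32768
(2,1): OLD=141822603/1048576 → NEW=255, ERR=-125564277/1048576
(2,2): OLD=1586572129/16777216 → NEW=0, ERR=1586572129/16777216
(2,3): OLD=21112808857/134217728 → NEW=255, ERR=-13112711783/134217728
(2,4): OLD=462569385803/4294967296 → NEW=0, ERR=462569385803/4294967296
(2,5): OLD=18178636202429/68719476736 → NEW=255, ERR=655169634749/68719476736
(3,0): OLD=1172406849/16777216 → NEW=0, ERR=1172406849/16777216
(3,1): OLD=14542471085/134217728 → NEW=0, ERR=14542471085/134217728
(3,2): OLD=185921412503/1073741824 → NEW=255, ERR=-87882752617/1073741824
(3,3): OLD=7130724313861/68719476736 → NEW=0, ERR=7130724313861/68719476736
(3,4): OLD=139492501452261/549755813888 → NEW=255, ERR=-695231089179/549755813888
(3,5): OLD=1804583281501259/8796093022208 → NEW=255, ERR=-438420439161781/8796093022208
(4,0): OLD=264469862703/2147483648 → NEW=0, ERR=264469862703/2147483648
(4,1): OLD=5901633431651/34359738368 → NEW=255, ERR=-2860099852189/34359738368
(4,2): OLD=88217388191033/1099511627776 → NEW=0, ERR=88217388191033/1099511627776
(4,3): OLD=3609498941582717/17592186044416 → NEW=255, ERR=-876508499743363/17592186044416
(4,4): OLD=41080367334427725/281474976710656 → NEW=255, ERR=-30695751726789555/281474976710656
(4,5): OLD=561303239274581755/4503599627370496 → NEW=0, ERR=561303239274581755/4503599627370496
Row 0: ..#.##
Row 1: .#.##.
Row 2: .#.#.#
Row 3: ..#.##
Row 4: .#.##.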